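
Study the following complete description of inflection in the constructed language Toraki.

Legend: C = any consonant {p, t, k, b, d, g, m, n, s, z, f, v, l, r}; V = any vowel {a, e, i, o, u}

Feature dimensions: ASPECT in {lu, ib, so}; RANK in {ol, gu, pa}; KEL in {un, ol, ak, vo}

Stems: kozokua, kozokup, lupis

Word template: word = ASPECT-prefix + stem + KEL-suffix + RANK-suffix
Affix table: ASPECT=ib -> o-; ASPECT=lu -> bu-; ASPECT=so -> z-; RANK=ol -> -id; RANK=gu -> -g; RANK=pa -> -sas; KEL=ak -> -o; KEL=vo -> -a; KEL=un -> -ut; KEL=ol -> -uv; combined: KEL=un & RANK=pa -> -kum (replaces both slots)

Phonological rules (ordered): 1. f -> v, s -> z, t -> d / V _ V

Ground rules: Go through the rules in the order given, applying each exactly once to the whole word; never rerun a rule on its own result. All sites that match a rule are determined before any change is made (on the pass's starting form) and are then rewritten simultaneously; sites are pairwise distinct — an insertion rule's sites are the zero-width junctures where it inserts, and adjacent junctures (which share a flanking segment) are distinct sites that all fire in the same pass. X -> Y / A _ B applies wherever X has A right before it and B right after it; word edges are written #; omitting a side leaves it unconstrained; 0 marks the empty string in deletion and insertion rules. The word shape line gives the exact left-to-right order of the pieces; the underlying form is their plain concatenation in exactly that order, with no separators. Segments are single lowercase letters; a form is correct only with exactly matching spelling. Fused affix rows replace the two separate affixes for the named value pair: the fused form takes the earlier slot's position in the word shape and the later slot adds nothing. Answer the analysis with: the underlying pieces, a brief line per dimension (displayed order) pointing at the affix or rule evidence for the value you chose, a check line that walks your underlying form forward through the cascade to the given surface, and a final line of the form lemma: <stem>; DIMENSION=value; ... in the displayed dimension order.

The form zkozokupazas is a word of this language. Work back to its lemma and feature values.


underlying: z-kozokup-a-sas
ASPECT=so - signalled by the affix z-
RANK=pa - signalled by the affix -sas
KEL=vo - signalled by the affix -a
check: zkozokupasas -> zkozokupazas
lemma: kozokup; ASPECT=so; RANK=pa; KEL=vo


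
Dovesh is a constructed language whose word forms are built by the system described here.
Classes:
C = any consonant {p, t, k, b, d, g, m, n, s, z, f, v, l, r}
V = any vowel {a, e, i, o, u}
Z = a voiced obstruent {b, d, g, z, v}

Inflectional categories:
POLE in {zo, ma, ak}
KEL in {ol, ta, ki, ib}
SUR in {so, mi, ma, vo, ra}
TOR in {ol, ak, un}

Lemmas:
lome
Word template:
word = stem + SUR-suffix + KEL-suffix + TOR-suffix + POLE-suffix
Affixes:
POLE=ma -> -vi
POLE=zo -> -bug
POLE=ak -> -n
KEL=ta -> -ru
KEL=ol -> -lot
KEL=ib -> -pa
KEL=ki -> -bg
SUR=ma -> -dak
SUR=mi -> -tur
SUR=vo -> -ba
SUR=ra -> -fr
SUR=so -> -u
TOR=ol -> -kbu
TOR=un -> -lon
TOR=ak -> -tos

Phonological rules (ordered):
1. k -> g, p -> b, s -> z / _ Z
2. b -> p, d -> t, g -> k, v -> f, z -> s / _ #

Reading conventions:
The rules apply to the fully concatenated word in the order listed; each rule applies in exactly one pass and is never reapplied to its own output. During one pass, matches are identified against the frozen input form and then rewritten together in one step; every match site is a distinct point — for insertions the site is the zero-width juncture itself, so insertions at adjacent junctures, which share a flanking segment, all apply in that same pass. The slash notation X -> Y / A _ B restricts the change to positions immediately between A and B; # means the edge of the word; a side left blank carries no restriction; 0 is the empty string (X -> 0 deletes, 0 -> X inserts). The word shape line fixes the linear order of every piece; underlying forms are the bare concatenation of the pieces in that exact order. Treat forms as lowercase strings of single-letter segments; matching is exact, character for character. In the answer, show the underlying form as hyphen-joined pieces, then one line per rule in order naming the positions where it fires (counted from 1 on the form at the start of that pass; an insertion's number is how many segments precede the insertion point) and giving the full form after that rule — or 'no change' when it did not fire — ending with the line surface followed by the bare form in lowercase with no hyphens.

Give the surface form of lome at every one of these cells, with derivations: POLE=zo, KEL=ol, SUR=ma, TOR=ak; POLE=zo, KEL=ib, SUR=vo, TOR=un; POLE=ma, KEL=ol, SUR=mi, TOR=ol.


cell POLE=zo, KEL=ol, SUR=ma, TOR=ak:
underlying: lome-dak-lot-tos-bug
1. k -> g, p -> b, s -> z / _ Z: fires at position(s) 13: lomedaklottozbug
2. b -> p, d -> t, g -> k, v -> f, z -> s / _ #: fires at position(s) 16: lomedaklottozbuk
surface: lomedaklottozbuk

cell POLE=zo, KEL=ib, SUR=vo, TOR=un:
underlying: lome-ba-pa-lon-bug
1. k -> g, p -> b, s -> z / _ Z: no change
2. b -> p, d -> t, g -> k, v -> f, z -> s / _ #: fires at position(s) 14: lomebapalonbuk
surface: lomebapalonbuk

cell POLE=ma, KEL=ol, SUR=mi, TOR=ol:
underlying: lome-tur-lot-kbu-vi
1. k -> g, p -> b, s -> z / _ Z: fires at position(s) 11: lometurlotgbuvi
2. b -> p, d -> t, g -> k, v -> f, z -> s / _ #: no change
surface: lometurlotgbuvi


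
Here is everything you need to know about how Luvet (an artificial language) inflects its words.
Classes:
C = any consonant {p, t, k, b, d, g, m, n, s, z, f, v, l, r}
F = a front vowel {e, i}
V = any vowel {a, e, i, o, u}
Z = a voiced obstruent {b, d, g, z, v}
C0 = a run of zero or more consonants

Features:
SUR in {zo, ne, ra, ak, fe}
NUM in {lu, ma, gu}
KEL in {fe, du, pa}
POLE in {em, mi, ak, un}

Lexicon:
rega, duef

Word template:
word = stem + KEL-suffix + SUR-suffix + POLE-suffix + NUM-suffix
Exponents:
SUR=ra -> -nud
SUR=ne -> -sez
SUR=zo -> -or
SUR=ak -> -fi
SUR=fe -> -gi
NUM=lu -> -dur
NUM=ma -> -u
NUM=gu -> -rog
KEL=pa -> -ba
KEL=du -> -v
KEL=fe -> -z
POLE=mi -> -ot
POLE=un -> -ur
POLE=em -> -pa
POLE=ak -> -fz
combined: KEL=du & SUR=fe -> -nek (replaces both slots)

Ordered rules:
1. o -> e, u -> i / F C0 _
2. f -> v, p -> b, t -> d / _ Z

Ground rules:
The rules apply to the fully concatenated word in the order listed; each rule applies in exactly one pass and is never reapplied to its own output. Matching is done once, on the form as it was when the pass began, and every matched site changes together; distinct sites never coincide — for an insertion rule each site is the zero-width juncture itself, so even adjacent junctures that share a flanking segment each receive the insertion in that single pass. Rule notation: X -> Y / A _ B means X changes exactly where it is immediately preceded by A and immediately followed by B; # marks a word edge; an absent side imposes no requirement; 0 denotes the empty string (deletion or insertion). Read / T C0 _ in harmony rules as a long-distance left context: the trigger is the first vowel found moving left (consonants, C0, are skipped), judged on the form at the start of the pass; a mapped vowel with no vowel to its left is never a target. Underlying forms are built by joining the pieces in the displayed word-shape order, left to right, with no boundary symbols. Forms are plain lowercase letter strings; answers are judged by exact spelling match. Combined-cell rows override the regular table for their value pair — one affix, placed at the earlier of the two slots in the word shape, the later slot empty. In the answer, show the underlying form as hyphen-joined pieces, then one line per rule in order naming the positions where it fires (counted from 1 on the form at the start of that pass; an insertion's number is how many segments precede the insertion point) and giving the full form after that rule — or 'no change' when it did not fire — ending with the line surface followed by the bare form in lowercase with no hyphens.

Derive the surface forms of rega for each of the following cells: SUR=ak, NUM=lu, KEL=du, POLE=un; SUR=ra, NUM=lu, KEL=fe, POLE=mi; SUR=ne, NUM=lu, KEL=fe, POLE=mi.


cell SUR=ak, NUM=lu, KEL=du, POLE=un:
underlying: rega-v-fi-ur-dur
1. o -> e, u -> i / F C0 _: fires at position(s) 8: regavfiirdur
2. f -> v, p -> b, t -> d / _ Z: no change
surface: regavfiirdur

cell SUR=ra, NUM=lu, KEL=fe, POLE=mi:
underlying: rega-z-nud-ot-dur
1. o -> e, u -> i / F C0 _: no change
2. f -> v, p -> b, t -> d / _ Z: fires at position(s) 10: regaznudoddur
surface: regaznudoddur

cell SUR=ne, NUM=lu, KEL=fe, POLE=mi:
underlying: rega-z-sez-ot-dur
1. o -> e, u -> i / F C0 _: fires at position(s) 9: regazsezetdur
2. f -> v, p -> b, t -> d / _ Z: fires at position(s) 10: regazsezeddur
surface: regazsezeddur


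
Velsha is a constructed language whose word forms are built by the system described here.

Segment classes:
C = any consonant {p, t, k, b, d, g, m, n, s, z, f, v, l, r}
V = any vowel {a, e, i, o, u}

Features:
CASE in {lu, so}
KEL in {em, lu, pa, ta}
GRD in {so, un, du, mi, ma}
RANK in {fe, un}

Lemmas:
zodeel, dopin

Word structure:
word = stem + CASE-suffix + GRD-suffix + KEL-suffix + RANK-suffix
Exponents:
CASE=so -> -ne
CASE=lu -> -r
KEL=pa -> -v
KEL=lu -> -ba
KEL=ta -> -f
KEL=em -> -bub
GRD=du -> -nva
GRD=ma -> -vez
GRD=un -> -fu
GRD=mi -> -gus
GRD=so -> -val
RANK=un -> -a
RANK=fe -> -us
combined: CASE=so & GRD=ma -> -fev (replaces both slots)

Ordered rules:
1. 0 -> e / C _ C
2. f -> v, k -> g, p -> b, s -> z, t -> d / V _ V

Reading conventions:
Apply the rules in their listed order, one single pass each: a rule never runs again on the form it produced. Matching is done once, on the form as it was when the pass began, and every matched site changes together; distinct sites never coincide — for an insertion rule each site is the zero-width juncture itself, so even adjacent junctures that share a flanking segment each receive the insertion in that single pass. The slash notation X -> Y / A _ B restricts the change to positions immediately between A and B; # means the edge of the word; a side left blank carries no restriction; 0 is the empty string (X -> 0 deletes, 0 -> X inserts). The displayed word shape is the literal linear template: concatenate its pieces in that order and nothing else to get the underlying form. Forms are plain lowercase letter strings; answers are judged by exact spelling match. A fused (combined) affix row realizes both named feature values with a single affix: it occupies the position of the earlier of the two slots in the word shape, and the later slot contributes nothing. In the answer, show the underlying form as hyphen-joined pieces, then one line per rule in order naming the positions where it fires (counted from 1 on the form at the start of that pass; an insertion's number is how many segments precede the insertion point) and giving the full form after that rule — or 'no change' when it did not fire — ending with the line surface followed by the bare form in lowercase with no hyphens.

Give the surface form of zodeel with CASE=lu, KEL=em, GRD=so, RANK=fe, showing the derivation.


underlying: zodeel-r-val-bub-us
1. 0 -> e / C _ C: inserts after position(s) 6, 7, 10: zodeelerevalebubus
2. f -> v, k -> g, p -> b, s -> z, t -> d / V _ V: no change
surface: zodeelerevalebubus


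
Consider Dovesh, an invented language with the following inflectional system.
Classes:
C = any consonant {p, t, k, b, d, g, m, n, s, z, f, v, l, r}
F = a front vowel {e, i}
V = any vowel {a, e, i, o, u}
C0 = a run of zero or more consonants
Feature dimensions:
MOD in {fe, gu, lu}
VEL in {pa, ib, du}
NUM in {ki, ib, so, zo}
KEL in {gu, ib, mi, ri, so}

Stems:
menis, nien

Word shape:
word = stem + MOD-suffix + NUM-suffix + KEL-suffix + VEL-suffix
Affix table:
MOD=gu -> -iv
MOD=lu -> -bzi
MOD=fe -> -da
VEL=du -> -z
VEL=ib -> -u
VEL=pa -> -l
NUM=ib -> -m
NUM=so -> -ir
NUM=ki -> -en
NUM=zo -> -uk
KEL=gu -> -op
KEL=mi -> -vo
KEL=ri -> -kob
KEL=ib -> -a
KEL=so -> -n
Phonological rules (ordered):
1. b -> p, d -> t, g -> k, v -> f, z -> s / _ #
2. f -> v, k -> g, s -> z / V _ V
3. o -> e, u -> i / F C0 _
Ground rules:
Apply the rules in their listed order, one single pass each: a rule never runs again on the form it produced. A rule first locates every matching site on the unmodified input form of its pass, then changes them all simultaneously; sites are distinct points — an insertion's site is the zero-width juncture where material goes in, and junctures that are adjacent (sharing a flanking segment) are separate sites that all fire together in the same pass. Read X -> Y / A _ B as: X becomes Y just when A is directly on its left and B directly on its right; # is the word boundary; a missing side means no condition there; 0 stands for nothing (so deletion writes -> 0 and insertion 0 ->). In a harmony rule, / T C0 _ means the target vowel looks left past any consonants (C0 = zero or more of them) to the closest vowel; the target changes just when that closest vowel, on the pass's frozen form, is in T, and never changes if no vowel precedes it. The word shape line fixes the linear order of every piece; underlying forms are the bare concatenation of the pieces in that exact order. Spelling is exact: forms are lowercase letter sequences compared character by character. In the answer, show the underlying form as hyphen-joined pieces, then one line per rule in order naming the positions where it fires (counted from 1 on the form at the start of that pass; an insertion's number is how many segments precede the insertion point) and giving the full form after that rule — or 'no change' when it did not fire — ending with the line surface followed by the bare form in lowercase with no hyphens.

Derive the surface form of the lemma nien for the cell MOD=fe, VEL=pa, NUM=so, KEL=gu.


underlying: nien-da-ir-op-l
1. b -> p, d -> t, g -> k, v -> f, z -> s / _ #: no change
2. f -> v, k -> g, s -> z / V _ V: no change
3. o -> e, u -> i / F C0 _: fires at position(s) 9: niendairepl
surface: niendairepl


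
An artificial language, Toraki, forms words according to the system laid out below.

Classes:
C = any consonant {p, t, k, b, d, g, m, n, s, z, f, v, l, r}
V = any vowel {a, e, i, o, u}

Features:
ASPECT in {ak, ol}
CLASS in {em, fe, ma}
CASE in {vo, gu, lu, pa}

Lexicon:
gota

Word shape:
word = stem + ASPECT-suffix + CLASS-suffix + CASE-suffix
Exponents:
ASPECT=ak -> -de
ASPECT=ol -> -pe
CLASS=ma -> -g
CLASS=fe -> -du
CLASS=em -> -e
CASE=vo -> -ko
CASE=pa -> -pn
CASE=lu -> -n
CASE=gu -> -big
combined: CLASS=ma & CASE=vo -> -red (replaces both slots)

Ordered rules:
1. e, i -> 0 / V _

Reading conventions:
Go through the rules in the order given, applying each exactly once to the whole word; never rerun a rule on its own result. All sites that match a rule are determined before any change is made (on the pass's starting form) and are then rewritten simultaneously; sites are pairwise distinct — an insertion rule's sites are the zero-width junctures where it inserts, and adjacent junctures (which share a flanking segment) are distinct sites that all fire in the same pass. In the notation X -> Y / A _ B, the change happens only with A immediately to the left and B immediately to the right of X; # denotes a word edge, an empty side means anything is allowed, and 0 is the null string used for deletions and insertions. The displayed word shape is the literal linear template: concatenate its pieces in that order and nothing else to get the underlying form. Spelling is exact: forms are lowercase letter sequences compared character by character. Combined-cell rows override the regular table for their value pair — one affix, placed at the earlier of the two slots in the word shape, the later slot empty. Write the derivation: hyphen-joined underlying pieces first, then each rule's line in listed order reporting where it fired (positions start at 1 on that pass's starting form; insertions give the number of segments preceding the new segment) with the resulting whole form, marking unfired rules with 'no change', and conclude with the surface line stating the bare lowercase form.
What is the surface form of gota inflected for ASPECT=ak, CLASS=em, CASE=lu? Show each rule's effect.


underlying: gota-de-e-n
1. e, i -> 0 / V _: fires at position(s) 7: gotaden
surface: gotaden


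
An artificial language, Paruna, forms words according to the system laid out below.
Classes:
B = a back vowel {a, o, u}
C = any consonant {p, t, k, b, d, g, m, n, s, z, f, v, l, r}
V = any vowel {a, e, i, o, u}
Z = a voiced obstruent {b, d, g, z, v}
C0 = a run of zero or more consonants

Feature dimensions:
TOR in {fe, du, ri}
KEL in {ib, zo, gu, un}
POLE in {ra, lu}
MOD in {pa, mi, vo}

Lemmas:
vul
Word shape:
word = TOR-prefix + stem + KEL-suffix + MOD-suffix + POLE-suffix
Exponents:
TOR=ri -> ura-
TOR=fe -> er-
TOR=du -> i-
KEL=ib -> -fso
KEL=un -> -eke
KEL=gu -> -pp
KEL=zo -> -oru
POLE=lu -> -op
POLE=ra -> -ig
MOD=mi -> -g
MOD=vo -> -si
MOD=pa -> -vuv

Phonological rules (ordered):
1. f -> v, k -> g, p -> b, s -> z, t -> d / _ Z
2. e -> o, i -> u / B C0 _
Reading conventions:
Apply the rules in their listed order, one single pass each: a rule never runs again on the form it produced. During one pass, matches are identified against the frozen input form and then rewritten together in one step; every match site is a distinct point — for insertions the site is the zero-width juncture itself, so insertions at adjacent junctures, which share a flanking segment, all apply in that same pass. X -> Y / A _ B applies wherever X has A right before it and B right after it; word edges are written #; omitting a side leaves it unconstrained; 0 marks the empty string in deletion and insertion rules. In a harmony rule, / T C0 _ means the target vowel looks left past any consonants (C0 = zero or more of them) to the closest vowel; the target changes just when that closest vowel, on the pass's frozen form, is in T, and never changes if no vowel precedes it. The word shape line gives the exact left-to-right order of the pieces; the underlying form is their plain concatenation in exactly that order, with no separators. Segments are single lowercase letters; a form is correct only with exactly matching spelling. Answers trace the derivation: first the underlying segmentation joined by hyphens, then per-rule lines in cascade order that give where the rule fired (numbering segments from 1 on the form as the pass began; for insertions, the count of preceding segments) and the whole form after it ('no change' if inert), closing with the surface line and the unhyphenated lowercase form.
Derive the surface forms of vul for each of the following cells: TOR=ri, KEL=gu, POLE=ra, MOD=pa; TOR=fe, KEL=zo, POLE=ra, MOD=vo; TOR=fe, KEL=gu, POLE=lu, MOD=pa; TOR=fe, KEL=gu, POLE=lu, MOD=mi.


cell TOR=ri, KEL=gu, POLE=ra, MOD=pa:
underlying: ura-vul-pp-vuv-ig
1. f -> v, k -> g, p -> b, s -> z, t -> d / _ Z: fires at position(s) 8: uravulpbvuvig
2. e -> o, i -> u / B C0 _: fires at position(s) 12: uravulpbvuvug
surface: uravulpbvuvug

cell TOR=fe, KEL=zo, POLE=ra, MOD=vo:
underlying: er-vul-oru-si-ig
1. f -> v, k -> g, p -> b, s -> z, t -> d / _ Z: no change
2. e -> o, i -> u / B C0 _: fires at position(s) 10: ervulorusuig
surface: ervulorusuig

cell TOR=fe, KEL=gu, POLE=lu, MOD=pa:
underlying: er-vul-pp-vuv-op
1. f -> v, k -> g, p -> b, s -> z, t -> d / _ Z: fires at position(s) 7: ervulpbvuvop
2. e -> o, i -> u / B C0 _: no change
surface: ervulpbvuvop

cell TOR=fe, KEL=gu, POLE=lu, MOD=mi:
underlying: er-vul-pp-g-op
1. f -> v, k -> g, p -> b, s -> z, t -> d / _ Z: fires at position(s) 7: ervulpbgop
2. e -> o, i -> u / B C0 _: no change
surface: ervulpbgop


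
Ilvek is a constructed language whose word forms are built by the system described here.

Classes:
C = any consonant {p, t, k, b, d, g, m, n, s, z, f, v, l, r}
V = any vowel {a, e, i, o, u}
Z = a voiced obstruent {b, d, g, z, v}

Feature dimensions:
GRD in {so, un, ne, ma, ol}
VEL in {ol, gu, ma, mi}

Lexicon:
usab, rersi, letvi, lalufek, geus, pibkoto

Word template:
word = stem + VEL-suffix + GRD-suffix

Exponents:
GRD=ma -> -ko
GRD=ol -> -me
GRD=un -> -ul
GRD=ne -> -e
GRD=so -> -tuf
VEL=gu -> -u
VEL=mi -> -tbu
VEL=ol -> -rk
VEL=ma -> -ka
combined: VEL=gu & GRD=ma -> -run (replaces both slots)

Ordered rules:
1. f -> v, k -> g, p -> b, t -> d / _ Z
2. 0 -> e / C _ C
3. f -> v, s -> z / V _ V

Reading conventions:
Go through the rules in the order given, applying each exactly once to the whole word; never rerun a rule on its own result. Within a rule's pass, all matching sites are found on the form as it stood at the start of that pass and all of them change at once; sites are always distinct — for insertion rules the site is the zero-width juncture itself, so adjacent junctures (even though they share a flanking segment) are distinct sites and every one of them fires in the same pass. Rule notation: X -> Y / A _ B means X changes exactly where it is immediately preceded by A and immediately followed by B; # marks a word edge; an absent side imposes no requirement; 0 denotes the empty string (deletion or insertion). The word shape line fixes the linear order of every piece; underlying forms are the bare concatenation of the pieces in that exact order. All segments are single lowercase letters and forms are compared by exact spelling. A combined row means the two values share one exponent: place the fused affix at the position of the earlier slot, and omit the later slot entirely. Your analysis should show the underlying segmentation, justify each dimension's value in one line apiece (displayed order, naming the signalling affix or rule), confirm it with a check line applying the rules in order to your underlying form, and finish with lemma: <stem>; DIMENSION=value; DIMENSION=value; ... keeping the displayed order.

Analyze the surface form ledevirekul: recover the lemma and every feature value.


underlying: letvi-rk-ul
GRD=un - signalled by the affix -ul
VEL=ol - signalled by the affix -rk
check: letvirkul -> ledvirkul -> ledevirekul -> ledevirekul
lemma: letvi; GRD=un; VEL=ol


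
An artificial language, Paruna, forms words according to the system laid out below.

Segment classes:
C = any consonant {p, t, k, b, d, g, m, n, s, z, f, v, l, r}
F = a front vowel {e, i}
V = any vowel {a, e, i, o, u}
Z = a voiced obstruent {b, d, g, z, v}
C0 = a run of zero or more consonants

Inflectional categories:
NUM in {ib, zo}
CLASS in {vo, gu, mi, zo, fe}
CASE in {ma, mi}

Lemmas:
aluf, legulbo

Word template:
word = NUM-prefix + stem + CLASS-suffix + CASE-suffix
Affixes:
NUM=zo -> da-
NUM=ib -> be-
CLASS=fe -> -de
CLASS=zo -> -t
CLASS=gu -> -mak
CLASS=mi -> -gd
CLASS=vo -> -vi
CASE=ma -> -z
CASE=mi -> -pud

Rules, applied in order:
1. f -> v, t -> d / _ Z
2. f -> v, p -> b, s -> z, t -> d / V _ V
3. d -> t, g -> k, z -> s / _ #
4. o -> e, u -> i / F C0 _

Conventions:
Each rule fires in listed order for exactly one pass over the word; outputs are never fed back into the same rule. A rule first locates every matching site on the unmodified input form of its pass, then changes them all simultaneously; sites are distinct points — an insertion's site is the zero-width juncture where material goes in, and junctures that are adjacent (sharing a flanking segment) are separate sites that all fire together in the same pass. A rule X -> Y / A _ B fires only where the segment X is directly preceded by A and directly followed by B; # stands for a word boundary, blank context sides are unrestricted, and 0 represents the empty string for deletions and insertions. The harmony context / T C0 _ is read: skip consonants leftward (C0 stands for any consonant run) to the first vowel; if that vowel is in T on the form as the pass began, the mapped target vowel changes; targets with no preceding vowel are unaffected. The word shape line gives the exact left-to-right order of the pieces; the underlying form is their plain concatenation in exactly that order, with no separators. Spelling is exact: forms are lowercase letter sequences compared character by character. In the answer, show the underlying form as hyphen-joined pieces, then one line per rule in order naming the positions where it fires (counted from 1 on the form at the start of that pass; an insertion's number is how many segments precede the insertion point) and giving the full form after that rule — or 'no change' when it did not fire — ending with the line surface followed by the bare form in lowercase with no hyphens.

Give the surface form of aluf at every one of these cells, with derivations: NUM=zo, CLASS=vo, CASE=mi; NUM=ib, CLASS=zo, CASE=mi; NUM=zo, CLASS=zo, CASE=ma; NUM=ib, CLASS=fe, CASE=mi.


cell NUM=zo, CLASS=vo, CASE=mi:
underlying: da-aluf-vi-pud
1. f -> v, t -> d / _ Z: fires at position(s) 6: daaluvvipud
2. f -> v, p -> b, s -> z, t -> d / V _ V: fires at position(s) 9: daaluvvibud
3. d -> t, g -> k, z -> s / _ #: fires at position(s) 11: daaluvvibut
4. o -> e, u -> i / F C0 _: fires at position(s) 10: daaluvvibit
surface: daaluvvibit

cell NUM=ib, CLASS=zo, CASE=mi:
underlying: be-aluf-t-pud
1. f -> v, t -> d / _ Z: no change
2. f -> v, p -> b, s -> z, t -> d / V _ V: no change
3. d -> t, g -> k, z -> s / _ #: fires at position(s) 10: bealuftput
4. o -> e, u -> i / F C0 _: no change
surface: bealuftput

cell NUM=zo, CLASS=zo, CASE=ma:
underlying: da-aluf-t-z
1. f -> v, t -> d / _ Z: fires at position(s) 7: daalufdz
2. f -> v, p -> b, s -> z, t -> d / V _ V: no change
3. d -> t, g -> k, z -> s / _ #: fires at position(s) 8: daalufds
4. o -> e, u -> i / F C0 _: no change
surface: daalufds

cell NUM=ib, CLASS=fe, CASE=mi:
underlying: be-aluf-de-pud
1. f -> v, t -> d / _ Z: fires at position(s) 6: bealuvdepud
2. f -> v, p -> b, s -> z, t -> d / V _ V: fires at position(s) 9: bealuvdebud
3. d -> t, g -> k, z -> s / _ #: fires at position(s) 11: bealuvdebut
4. o -> e, u -> i / F C0 _: fires at position(s) 10: bealuvdebit
surface: bealuvdebit


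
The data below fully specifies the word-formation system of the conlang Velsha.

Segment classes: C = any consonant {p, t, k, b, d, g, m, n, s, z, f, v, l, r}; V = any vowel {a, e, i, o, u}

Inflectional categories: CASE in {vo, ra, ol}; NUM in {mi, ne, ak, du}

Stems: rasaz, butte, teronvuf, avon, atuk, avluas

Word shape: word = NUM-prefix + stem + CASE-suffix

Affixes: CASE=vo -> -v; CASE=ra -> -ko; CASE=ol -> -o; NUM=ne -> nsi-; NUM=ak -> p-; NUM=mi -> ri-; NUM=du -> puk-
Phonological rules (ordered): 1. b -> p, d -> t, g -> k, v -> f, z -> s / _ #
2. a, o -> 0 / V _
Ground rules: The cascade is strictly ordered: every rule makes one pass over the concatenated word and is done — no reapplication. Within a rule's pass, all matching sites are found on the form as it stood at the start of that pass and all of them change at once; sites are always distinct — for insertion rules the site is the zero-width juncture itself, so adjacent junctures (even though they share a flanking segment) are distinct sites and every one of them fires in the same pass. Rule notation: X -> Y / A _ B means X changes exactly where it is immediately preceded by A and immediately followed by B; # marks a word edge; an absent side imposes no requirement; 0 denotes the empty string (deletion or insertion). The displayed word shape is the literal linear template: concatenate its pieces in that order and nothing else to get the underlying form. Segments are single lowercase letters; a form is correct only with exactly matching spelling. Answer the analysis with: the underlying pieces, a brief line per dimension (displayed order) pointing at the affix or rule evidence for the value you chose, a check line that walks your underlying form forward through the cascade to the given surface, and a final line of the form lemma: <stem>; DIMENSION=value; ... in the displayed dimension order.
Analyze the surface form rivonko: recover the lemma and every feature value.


underlying: ri-avon-ko
CASE=ra - signalled by the affix -ko
NUM=mi - signalled by the affix ri-
check: riavonko -> riavonko -> rivonko
lemma: avon; CASE=ra; NUM=mi


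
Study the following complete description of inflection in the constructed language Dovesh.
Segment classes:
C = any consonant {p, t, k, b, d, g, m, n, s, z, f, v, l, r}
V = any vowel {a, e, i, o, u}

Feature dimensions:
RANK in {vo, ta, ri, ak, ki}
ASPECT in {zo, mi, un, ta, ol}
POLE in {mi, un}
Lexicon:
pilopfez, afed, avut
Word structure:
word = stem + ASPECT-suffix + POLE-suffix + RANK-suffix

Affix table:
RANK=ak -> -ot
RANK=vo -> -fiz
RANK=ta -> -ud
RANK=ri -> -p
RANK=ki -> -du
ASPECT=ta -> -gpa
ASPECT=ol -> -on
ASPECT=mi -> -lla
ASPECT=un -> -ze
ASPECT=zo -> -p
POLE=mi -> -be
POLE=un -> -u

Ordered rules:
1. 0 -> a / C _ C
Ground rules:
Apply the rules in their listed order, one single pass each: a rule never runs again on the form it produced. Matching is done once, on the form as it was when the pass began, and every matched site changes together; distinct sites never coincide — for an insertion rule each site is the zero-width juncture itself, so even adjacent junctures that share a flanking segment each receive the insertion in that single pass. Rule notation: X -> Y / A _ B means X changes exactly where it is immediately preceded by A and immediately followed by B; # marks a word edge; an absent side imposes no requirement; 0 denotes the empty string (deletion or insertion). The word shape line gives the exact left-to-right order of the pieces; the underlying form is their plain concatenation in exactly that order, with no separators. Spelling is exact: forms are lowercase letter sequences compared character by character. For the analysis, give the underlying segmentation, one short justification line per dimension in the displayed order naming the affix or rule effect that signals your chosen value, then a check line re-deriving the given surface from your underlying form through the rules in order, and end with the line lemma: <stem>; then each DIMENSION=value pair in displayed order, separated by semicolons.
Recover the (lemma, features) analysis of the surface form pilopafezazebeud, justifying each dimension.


underlying: pilopfez-ze-be-ud
RANK=ta - signalled by the affix -ud
ASPECT=un - signalled by the affix -ze
POLE=mi - signalled by the affix -be
check: pilopfezzebeud -> pilopafezazebeud
lemma: pilopfez; RANK=ta; ASPECT=un; POLE=mi


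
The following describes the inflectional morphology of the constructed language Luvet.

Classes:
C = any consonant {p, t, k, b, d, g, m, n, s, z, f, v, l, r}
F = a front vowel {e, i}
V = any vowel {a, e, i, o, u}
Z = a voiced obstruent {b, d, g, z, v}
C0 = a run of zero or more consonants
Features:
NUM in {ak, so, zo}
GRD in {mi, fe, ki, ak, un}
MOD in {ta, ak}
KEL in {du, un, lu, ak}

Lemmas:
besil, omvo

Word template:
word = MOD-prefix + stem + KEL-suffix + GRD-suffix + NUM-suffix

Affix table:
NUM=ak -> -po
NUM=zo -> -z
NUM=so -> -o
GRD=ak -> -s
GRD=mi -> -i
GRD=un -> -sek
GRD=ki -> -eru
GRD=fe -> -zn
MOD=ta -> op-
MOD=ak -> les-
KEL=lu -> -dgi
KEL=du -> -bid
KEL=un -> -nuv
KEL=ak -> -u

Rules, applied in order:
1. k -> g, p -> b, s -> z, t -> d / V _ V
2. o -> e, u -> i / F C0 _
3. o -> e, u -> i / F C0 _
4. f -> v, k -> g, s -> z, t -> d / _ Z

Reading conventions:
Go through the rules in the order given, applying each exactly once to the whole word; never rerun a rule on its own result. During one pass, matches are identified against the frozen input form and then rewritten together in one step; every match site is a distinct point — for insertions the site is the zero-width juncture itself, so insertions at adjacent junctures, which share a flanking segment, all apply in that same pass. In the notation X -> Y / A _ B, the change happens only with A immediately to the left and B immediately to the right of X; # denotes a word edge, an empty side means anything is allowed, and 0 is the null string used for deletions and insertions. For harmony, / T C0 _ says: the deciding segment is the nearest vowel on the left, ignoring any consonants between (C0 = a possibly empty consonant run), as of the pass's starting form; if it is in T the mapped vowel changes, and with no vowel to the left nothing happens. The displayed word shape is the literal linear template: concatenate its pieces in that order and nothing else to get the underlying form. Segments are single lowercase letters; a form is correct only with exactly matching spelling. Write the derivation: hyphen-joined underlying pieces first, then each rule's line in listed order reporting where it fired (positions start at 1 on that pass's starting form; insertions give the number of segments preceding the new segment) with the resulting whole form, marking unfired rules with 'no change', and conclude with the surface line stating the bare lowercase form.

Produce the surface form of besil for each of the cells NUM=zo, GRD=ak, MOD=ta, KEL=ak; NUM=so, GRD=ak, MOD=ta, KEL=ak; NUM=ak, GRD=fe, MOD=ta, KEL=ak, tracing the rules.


cell NUM=zo, GRD=ak, MOD=ta, KEL=ak:
underlying: op-besil-u-s-z
1. k -> g, p -> b, s -> z, t -> d / V _ V: fires at position(s) 5: opbezilusz
2. o -> e, u -> i / F C0 _: fires at position(s) 8: opbezilisz
3. o -> e, u -> i / F C0 _: no change
4. f -> v, k -> g, s -> z, t -> d / _ Z: fires at position(s) 9: opbezilizz
surface: opbezilizz

cell NUM=so, GRD=ak, MOD=ta, KEL=ak:
underlying: op-besil-u-s-o
1. k -> g, p -> b, s -> z, t -> d / V _ V: fires at position(s) 5, 9: opbeziluzo
2. o -> e, u -> i / F C0 _: fires at position(s) 8: opbezilizo
3. o -> e, u -> i / F C0 _: fires at position(s) 10: opbezilize
4. f -> v, k -> g, s -> z, t -> d / _ Z: no change
surface: opbezilize

cell NUM=ak, GRD=fe, MOD=ta, KEL=ak:
underlying: op-besil-u-zn-po
1. k -> g, p -> b, s -> z, t -> d / V _ V: fires at position(s) 5: opbeziluznpo
2. o -> e, u -> i / F C0 _: fires at position(s) 8: opbeziliznpo
3. o -> e, u -> i / F C0 _: fires at position(s) 12: opbeziliznpe
4. f -> v, k -> g, s -> z, t -> d / _ Z: no change
surface: opbeziliznpe


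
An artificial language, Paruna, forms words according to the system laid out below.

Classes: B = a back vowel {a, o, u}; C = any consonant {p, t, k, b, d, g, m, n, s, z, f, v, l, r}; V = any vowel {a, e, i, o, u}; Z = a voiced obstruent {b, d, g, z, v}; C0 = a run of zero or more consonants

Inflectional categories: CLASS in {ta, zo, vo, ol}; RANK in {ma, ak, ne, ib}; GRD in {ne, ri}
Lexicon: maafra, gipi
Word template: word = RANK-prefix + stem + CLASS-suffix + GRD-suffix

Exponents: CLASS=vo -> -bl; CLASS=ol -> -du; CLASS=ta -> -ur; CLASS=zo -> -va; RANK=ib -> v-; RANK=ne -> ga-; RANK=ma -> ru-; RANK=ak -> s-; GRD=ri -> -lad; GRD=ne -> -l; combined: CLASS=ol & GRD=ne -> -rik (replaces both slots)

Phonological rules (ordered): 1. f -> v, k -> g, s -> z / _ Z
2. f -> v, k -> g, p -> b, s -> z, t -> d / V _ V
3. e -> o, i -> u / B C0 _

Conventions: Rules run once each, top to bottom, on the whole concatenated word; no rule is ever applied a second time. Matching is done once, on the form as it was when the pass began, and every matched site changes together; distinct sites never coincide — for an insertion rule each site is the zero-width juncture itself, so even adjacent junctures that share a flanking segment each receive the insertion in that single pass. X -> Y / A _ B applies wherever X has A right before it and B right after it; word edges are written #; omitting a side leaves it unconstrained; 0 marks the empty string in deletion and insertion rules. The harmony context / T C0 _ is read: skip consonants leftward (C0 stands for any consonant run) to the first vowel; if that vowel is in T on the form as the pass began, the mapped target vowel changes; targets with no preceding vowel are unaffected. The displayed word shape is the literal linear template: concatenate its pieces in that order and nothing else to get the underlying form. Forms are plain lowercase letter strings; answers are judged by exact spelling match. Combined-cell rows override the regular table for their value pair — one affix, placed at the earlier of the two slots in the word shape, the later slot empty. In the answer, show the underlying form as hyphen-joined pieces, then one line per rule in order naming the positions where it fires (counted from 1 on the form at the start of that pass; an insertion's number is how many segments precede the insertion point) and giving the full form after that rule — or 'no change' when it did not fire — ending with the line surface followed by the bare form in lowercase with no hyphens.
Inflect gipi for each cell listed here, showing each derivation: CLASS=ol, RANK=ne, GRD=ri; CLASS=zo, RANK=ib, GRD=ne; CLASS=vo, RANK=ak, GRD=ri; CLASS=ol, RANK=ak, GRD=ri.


cell CLASS=ol, RANK=ne, GRD=ri:
underlying: ga-gipi-du-lad
1. f -> v, k -> g, s -> z / _ Z: no change
2. f -> v, k -> g, p -> b, s -> z, t -> d / V _ V: fires at position(s) 5: gagibidulad
3. e -> o, i -> u / B C0 _: fires at position(s) 4: gagubidulad
surface: gagubidulad

cell CLASS=zo, RANK=ib, GRD=ne:
underlying: v-gipi-va-l
1. f -> v, k -> g, s -> z / _ Z: no change
2. f -> v, k -> g, p -> b, s -> z, t -> d / V _ V: fires at position(s) 4: vgibival
3. e -> o, i -> u / B C0 _: no change
surface: vgibival

cell CLASS=vo, RANK=ak, GRD=ri:
underlying: s-gipi-bl-lad
1. f -> v, k -> g, s -> z / _ Z: fires at position(s) 1: zgipibllad
2. f -> v, k -> g, p -> b, s -> z, t -> d / V _ V: fires at position(s) 4: zgibibllad
3. e -> o, i -> u / B C0 _: no change
surface: zgibibllad

cell CLASS=ol, RANK=ak, GRD=ri:
underlying: s-gipi-du-lad
1. f -> v, k -> g, s -> z / _ Z: fires at position(s) 1: zgipidulad
2. f -> v, k -> g, p -> b, s -> z, t -> d / V _ V: fires at position(s) 4: zgibidulad
3. e -> o, i -> u / B C0 _: no change
surface: zgibidulad


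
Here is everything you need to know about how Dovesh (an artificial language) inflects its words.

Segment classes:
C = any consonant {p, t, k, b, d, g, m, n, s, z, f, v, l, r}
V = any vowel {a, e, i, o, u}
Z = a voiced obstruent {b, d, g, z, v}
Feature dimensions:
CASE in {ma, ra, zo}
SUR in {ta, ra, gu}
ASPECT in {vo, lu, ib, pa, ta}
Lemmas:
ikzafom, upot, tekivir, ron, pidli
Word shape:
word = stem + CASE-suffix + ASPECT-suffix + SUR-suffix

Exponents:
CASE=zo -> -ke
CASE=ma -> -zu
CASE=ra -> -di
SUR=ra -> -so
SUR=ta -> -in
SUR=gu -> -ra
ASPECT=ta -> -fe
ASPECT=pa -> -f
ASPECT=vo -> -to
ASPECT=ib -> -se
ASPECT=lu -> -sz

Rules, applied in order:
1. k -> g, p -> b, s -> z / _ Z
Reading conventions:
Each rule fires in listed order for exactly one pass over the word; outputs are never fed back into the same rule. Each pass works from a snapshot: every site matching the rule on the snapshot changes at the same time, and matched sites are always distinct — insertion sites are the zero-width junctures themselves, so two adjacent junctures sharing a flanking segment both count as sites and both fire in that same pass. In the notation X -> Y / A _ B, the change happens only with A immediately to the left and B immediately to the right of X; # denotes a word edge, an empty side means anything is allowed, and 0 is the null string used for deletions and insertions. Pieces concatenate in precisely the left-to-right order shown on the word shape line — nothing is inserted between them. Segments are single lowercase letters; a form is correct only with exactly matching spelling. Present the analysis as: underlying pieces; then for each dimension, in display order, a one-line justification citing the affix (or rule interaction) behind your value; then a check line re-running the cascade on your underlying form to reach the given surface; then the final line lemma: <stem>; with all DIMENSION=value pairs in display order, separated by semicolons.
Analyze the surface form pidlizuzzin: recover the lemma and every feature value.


underlying: pidli-zu-sz-in
CASE=ma - signalled by the affix -zu
SUR=ta - signalled by the affix -in
ASPECT=lu - signalled by the affix -sz
check: pidlizuszin -> pidlizuzzin
lemma: pidli; CASE=ma; SUR=ta; ASPECT=lu


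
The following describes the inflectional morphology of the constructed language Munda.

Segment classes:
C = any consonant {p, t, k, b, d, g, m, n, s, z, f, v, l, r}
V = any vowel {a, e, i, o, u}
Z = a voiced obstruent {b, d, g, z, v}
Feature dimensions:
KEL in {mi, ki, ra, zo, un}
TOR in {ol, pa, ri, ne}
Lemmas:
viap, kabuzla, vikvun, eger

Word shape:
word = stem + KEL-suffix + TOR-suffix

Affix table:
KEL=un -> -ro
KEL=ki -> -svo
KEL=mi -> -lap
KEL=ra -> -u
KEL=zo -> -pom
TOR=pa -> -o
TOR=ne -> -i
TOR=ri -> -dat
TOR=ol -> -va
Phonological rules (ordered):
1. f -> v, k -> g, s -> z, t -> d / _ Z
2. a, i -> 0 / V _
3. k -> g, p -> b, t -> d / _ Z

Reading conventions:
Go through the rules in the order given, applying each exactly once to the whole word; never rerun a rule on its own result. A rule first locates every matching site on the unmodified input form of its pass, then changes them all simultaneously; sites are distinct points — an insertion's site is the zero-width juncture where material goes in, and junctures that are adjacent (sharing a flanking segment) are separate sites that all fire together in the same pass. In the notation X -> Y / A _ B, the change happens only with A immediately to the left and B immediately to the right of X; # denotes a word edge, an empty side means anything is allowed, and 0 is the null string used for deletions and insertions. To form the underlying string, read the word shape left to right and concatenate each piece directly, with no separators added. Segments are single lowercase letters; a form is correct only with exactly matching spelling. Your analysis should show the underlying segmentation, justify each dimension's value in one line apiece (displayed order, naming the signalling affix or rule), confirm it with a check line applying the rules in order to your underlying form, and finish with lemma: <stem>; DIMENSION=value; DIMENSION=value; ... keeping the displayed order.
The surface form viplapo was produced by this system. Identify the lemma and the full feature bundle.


underlying: viap-lap-o
KEL=mi - signalled by the affix -lap
TOR=pa - signalled by the affix -o
check: viaplapo -> viaplapo -> viplapo -> viplapo
lemma: viap; KEL=mi; TOR=pa
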